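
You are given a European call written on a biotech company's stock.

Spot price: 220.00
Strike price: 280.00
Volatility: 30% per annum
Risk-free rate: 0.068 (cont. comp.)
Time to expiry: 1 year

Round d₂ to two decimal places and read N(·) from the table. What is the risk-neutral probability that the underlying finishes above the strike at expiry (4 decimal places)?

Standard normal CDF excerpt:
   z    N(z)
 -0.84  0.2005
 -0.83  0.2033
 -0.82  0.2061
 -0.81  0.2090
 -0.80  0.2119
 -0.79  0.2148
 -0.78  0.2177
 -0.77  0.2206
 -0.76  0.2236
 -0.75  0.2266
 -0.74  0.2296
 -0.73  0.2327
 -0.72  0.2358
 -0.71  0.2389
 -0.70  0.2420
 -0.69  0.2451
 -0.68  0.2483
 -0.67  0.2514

0.2327

σ√T = 0.3 × 1.0000 = 0.3000
ln(S/K) + (r + σ²/2)T = ln(220/280) + (0.068 + 0.3²/2)·1 = -0.2412 + 0.1130 = -0.1282
d₁ = -0.1282 / 0.3000 = -0.4272 → -0.43
d₂ = d₁ − σ√T = -0.4272 − 0.3000 = -0.7272 → -0.73
Pr(exercise) under Q = N(d₂) = 0.2327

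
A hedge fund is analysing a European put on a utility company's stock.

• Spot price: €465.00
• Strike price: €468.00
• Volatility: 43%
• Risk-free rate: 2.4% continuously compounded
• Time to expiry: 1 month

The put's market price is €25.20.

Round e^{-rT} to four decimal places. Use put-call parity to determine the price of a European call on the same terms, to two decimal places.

e^(−rT) = e^(−0.024·0.08333) = 0.9980
Put-call parity: C − P = S − K·e^(−rT) = 465 − 468·0.9980 = 465 − 467.0640 = -2.0640
C = P + (C − P) = 25.20 + (-2.0640) = 23.1360

€23.14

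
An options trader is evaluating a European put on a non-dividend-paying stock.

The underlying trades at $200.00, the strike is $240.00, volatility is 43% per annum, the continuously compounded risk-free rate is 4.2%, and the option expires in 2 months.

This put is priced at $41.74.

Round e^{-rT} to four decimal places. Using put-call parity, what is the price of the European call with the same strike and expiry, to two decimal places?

e^(−rT) = e^(−0.042·0.1667) = 0.9930
Put-call parity: C − P = S − K·e^(−rT) = 200 − 240·0.9930 = 200 − 238.3200 = -38.3200
C = P + (C − P) = 41.74 + (-38.3200) = 3.4200

$3.42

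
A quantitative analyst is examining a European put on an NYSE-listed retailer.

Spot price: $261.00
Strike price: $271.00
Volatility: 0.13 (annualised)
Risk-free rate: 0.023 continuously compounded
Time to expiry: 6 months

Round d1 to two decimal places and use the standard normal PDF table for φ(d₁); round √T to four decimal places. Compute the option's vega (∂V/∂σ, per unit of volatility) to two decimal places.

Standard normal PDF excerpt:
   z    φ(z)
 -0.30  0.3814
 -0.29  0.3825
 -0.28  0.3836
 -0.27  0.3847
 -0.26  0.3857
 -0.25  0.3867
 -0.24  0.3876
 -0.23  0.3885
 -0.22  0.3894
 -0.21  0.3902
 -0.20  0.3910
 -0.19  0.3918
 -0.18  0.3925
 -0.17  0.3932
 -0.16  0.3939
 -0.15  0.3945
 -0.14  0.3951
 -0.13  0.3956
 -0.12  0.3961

σ√T = 0.13 × 0.7071 = 0.0919
d₁ = [ln(261/271) + (0.023 + 0.13²/2)·0.5] / 0.0919 = [-0.0376 + 0.0157] / 0.0919 = -0.2380 → -0.24
√T = √0.5 = 0.7071
φ(d₁) = φ(-0.24) = 0.3876
vega = S·φ(d₁)·√T = 261·0.3876·0.7071 = 71.5328
(Vega is the same for a European call and put with the same parameters.)

71.53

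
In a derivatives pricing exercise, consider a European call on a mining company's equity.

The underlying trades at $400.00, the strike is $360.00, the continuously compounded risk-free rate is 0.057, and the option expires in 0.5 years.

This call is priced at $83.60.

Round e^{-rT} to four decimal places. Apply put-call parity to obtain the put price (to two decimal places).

exp(−rT) = exp(−0.057·0.5) = 0.9719
Put-call parity: C − P = S − K·e^(−rT) = 400 − 360·0.9719 = 400 − 349.8840 = 50.1160
P = C − (C − P) = 83.60 − (50.1160) = 33.4840

$33.48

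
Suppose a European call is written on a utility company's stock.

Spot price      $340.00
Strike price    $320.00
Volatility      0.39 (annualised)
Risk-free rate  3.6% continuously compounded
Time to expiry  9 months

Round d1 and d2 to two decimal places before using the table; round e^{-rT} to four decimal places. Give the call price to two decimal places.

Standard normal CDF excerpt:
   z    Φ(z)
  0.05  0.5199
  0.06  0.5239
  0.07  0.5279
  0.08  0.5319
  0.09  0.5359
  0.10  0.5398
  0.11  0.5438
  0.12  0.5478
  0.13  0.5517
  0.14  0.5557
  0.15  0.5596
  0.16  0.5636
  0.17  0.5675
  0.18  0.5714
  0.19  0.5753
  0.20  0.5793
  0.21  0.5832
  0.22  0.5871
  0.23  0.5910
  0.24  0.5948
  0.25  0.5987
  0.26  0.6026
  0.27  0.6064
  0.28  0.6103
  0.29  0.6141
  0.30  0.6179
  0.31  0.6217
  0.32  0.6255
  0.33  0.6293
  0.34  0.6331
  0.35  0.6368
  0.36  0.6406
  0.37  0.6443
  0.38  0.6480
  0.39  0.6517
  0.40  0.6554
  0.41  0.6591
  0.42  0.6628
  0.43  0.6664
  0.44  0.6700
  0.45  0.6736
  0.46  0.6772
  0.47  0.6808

$59.65

σ√T = 0.39·√0.75 = 0.3377
ln(S/K) + (r + σ²/2)T = ln(340/320) + (0.036 + 0.39²/2)·0.75 = 0.0606 + 0.0840 = 0.1447
d₁ = 0.1447 / 0.3377 = 0.4283 ≈ 0.43
d₂ = d₁ − σ√T = 0.4283 − 0.3377 = 0.0906 ≈ 0.09
exp(−rT) = exp(−0.036·0.75) = 0.9734
N(d₁) = N(0.43) = 0.6664;  N(d₂) = N(0.09) = 0.5359
C = 340·0.6664 − 320·0.9734·0.5359 = 226.5760 − 166.9264 = 59.6496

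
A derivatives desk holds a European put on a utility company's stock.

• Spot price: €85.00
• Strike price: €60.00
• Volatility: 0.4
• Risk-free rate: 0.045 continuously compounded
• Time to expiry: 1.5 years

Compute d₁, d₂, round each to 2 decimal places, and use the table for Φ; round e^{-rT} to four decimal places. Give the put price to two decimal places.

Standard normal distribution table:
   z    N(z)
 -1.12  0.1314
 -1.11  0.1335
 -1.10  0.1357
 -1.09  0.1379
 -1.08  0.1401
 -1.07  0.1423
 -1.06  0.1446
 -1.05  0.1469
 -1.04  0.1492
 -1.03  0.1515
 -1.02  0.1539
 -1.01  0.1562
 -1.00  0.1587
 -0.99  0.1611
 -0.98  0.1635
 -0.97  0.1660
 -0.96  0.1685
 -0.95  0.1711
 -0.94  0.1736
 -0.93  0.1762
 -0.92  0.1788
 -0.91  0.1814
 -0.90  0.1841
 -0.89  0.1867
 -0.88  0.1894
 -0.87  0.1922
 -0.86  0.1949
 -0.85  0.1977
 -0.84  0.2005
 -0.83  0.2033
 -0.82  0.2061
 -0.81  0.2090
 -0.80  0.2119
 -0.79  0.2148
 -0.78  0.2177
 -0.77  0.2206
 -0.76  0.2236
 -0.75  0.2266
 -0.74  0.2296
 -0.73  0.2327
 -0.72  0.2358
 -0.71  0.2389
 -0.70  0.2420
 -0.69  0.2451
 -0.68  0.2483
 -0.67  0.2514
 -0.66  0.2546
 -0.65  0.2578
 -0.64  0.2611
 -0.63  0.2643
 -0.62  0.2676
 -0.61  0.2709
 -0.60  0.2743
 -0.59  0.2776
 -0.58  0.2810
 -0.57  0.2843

σ√T = 0.4 × 1.2247 = 0.4899
ln(S/K) + (r + σ²/2)T = ln(85/60) + (0.045 + 0.4²/2)·1.5 = 0.3483 + 0.1875 = 0.5358
d₁ = 0.5358 / 0.4899 = 1.0937 ⇒ 1.09
d₂ = d₁ − σ√T = 1.0937 − 0.4899 = 0.6038 ⇒ 0.60
exp(−rT) = exp(−0.045·1.5) = 0.9347
N(−d₂) = N(-0.60) = 0.2743;  N(−d₁) = N(-1.09) = 0.1379
P = 60·0.9347·0.2743 − 85·0.1379 = 15.3833 − 11.7215 = 3.6618

€3.66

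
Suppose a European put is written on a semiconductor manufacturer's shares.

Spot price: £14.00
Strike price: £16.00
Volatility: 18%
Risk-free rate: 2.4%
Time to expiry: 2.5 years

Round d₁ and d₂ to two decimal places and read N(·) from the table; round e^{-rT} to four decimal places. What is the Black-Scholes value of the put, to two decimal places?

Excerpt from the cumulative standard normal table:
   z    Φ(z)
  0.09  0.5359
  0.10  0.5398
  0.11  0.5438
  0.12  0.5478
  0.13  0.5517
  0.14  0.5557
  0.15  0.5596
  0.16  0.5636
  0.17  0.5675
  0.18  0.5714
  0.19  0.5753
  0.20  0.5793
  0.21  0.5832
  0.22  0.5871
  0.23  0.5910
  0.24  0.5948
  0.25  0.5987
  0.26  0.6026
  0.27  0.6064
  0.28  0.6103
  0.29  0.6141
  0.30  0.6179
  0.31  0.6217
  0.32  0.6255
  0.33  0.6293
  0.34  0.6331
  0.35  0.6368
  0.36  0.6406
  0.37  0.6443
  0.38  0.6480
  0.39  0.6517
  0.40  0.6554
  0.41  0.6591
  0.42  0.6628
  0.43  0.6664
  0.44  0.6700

£2.21

T = 2.5;  σ√T = 0.2846
d₁ = [ln(14/16) + (0.024 + ½·0.18²)·2.5] / (σ√T) = (-0.1335 + 0.1005) / 0.2846 = -0.1161 which rounds to -0.12
d₂ = -0.1161 − 0.2846 = -0.4007 which rounds to -0.40
e^(−rT) = e^(−0.024·2.5) = 0.9418
N(−d₂) = N(0.40) = 0.6554;  N(−d₁) = N(0.12) = 0.5478
P = 16·0.9418·0.6554 − 14·0.5478 = 9.8761 − 7.6692 = 2.2069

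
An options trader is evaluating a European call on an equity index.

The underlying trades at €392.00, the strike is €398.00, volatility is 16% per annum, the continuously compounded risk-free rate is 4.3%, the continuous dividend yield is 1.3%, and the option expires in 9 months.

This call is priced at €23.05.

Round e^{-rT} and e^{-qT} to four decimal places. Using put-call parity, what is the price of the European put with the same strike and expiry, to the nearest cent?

e^(−qT) = e^(−0.013·0.75) = 0.9903;  e^(−rT) = e^(−0.043·0.75) = 0.9683
Put-call parity: C − P = S·e^(−qT) − K·e^(−rT) = 392·0.9903 − 398·0.9683 = 388.1976 − 385.3834 = 2.8142
P = C − (C − P) = 23.05 − (2.8142) = 20.2358

€20.24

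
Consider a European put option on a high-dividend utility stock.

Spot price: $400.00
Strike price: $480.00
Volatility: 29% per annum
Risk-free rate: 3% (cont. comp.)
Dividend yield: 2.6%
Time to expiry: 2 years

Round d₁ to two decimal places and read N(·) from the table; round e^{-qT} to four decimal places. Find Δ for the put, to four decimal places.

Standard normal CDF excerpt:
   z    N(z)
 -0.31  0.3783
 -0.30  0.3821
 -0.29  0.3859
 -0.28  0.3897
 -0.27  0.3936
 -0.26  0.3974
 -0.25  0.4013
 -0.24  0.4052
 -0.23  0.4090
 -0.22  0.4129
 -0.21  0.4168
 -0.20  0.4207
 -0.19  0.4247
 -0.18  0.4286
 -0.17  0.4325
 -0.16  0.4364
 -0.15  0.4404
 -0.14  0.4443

-0.5573

σ√T = 0.29·√2 = 0.4101
d₁ = [ln(400/480) + (0.03 − 0.026 + 0.29²/2)·2] / 0.4101 = [-0.1823 + 0.0921] / 0.4101 = -0.2200 ≈ -0.22
N(d₁) = N(-0.22) = 0.4129
Δ_put = e^(−qT)·(N(d₁) − 1) = 0.9493·(0.4129 − 1) = -0.5573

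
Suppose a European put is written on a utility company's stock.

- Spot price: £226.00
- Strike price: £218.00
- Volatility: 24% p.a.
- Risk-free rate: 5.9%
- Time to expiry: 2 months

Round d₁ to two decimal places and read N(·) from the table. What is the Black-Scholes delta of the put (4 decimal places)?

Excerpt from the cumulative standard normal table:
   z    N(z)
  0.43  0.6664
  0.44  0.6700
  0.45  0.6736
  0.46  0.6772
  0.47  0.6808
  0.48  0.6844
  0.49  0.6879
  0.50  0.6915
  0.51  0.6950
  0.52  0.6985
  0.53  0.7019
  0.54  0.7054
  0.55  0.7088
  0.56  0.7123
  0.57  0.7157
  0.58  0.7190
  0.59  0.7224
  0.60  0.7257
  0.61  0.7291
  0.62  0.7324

σ√T = 0.24 × 0.4082 = 0.0980
d₁ = [ln(226/218) + (0.059 + ½·0.24²)·0.1667] / (σ√T) = (0.0360 + 0.0146) / 0.0980 = 0.5172 ≈ 0.52
N(d₁) = N(0.52) = 0.6985
Δ_put = N(d₁) − 1 = 0.6985 − 1 = -0.3015

-0.3015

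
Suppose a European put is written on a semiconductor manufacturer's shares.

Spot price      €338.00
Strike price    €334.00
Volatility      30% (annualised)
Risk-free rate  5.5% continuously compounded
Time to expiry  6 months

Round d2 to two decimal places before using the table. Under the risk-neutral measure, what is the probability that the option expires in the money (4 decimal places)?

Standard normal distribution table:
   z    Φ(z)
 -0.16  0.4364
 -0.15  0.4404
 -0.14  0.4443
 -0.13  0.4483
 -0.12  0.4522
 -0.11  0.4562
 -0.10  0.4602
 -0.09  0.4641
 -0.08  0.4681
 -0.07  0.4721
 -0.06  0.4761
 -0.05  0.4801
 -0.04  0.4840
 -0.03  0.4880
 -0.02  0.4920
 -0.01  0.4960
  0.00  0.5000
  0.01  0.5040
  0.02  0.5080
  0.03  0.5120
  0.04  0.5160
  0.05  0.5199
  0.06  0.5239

σ√T = 0.3 × 0.7071 = 0.2121
d₁ = [ln(338/334) + (0.055 + 0.3²/2)·0.5] / 0.2121 = [0.0119 + 0.0500] / 0.2121 = 0.2918 ⇒ 0.29
d₂ = d₁ − σ√T = 0.2918 − 0.2121 = 0.0797 ⇒ 0.08
Risk-neutral Pr[S_T < K] = N(−d₂) = N(-0.08) = 0.4681

0.4681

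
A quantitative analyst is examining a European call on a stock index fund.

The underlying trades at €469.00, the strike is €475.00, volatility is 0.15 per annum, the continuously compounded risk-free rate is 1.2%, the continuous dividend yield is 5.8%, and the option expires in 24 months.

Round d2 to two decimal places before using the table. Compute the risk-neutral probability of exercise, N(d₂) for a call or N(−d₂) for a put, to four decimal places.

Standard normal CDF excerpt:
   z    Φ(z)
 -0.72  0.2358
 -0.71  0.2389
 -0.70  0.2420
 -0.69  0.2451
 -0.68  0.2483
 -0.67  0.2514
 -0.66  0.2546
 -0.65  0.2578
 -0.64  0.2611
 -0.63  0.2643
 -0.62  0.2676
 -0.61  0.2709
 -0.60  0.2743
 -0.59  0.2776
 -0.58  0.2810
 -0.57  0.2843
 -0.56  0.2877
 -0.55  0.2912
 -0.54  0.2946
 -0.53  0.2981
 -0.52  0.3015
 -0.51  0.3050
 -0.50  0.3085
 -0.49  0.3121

σ√T = 0.15·√2 = 0.2121
ln(S/K) + (r − q + σ²/2)T = ln(469/475) + (0.012 − 0.058 + 0.15²/2)·2 = -0.0127 − 0.0695 = -0.0822
d₁ = -0.0822 / 0.2121 = -0.3876 ⇒ -0.39
d₂ = d₁ − σ√T = -0.3876 − 0.2121 = -0.5997 ⇒ -0.60
Risk-neutral Pr[S_T > K] = N(d₂) = N(-0.60) = 0.2743

0.2743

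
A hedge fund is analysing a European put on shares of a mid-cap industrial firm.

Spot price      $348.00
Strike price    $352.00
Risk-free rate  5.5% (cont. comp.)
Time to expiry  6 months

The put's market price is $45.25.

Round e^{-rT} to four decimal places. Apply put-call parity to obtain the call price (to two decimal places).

$50.79

e^(−rT) = e^(−0.055·0.5) = 0.9729
Put-call parity: C − P = S − K·e^(−rT) = 348 − 352·0.9729 = 348 − 342.4608 = 5.5392
C = P + (C − P) = 45.25 + (5.5392) = 50.7892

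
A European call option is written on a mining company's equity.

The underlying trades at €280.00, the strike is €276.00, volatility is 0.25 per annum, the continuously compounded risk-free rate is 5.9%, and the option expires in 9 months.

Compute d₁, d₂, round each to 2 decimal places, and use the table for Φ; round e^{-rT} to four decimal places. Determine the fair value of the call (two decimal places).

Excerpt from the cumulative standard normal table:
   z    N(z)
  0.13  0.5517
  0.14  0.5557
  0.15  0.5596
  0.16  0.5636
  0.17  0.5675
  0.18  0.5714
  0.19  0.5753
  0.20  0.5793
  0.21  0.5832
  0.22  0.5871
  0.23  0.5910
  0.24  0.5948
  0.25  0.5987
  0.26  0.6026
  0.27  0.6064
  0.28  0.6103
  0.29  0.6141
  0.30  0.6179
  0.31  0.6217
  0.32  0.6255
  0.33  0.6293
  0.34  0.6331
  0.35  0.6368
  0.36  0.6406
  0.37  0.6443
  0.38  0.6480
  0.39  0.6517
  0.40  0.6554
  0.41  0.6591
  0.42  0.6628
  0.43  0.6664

T = 0.75;  σ√T = 0.2165
d₁ = [ln(280/276) + (0.059 + 0.25²/2)·0.75] / 0.2165 = [0.0144 + 0.0677] / 0.2165 = 0.3791 ⇒ 0.38
d₂ = d₁ − σ√T = 0.3791 − 0.2165 = 0.1626 ⇒ 0.16
e^(−rT) = e^(−0.059·0.75) = 0.9567
N(d₁) = N(0.38) = 0.6480;  N(d₂) = N(0.16) = 0.5636
C = 280·0.6480 − 276·0.9567·0.5636 = 181.4400 − 148.8181 = 32.6219

€32.62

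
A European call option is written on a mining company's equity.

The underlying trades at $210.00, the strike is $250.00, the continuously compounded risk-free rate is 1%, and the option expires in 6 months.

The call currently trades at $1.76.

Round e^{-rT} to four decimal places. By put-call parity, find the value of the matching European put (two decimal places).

$40.51

exp(−rT) = exp(−0.01·0.5) = 0.9950
Put-call parity: C − P = S − K·e^(−rT) = 210 − 250·0.9950 = 210 − 248.7500 = -38.7500
P = C − (C − P) = 1.76 − (-38.7500) = 40.5100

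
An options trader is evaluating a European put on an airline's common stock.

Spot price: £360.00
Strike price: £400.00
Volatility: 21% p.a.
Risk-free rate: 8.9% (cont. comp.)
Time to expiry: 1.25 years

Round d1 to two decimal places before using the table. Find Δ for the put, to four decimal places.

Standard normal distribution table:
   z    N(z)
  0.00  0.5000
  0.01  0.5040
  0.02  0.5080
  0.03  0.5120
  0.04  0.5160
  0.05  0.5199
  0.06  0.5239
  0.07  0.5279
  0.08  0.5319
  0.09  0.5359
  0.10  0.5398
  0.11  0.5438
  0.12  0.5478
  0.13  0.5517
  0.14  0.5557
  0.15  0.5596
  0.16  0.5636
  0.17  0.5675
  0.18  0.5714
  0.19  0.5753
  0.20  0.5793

σ√T = 0.21·√1.25 = 0.2348
d₁ = [ln(360/400) + (0.089 + 0.21²/2)·1.25] / 0.2348 = [-0.1054 + 0.1388] / 0.2348 = 0.1425 ⇒ 0.14
N(d₁) = N(0.14) = 0.5557
Δ_put = N(d₁) − 1 = 0.5557 − 1 = -0.4443

-0.4443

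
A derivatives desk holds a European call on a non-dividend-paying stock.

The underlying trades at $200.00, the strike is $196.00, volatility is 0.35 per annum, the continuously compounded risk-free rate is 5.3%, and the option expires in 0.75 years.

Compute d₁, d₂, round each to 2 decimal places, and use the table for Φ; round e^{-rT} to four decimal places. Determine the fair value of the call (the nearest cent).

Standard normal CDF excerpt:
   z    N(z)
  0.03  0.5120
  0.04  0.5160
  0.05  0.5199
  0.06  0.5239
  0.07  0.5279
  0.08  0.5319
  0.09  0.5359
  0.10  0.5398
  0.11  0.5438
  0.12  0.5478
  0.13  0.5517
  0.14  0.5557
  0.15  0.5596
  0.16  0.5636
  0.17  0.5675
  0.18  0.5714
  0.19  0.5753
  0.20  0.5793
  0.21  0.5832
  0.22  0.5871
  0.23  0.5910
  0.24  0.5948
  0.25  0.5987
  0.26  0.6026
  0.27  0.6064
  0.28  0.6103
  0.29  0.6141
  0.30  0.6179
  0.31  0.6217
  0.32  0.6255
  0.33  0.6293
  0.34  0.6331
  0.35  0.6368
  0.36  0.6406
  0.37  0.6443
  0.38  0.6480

T = 0.75;  σ√T = 0.3031
ln(S/K) + (r + σ²/2)T = ln(200/196) + (0.053 + 0.35²/2)·0.75 = 0.0202 + 0.0857 = 0.1059
d₁ = 0.1059 / 0.3031 = 0.3493 which rounds to 0.35
d₂ = d₁ − σ√T = 0.3493 − 0.3031 = 0.0462 which rounds to 0.05
e^(−rT) = e^(−0.053·0.75) = 0.9610
C = 200·N(0.35) − 196·0.9610·N(0.05) = 200·0.6368 − 196·0.9610·0.5199 = 127.3600 − 97.9263 = 29.4337

$29.43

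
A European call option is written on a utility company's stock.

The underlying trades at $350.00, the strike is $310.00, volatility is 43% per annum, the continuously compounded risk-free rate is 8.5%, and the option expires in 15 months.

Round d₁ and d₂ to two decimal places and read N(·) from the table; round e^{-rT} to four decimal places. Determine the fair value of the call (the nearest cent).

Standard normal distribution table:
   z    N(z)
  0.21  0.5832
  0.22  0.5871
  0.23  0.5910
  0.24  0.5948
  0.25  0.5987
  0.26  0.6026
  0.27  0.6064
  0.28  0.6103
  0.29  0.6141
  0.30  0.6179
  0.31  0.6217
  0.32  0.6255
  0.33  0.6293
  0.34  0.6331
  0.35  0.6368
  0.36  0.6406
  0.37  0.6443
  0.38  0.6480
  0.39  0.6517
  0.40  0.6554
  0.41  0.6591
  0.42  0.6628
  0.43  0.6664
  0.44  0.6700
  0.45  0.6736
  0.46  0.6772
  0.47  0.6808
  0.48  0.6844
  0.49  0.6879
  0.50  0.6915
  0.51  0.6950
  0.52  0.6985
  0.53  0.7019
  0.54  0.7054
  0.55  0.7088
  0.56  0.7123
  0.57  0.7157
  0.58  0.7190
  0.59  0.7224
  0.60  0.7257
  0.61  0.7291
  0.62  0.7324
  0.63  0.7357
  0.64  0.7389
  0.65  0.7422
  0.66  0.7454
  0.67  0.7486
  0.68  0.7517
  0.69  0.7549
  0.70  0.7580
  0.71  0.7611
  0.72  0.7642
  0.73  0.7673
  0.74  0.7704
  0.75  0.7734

$101.64

σ√T = 0.43·√1.25 = 0.4808
d₁ = [ln(350/310) + (0.085 + 0.43²/2)·1.25] / 0.4808 = [0.1214 + 0.2218] / 0.4808 = 0.7138 ≈ 0.71
d₂ = d₁ − σ√T = 0.7138 − 0.4808 = 0.2331 ≈ 0.23
exp(−rT) = exp(−0.085·1.25) = 0.8992
N(d₁) = N(0.71) = 0.7611;  N(d₂) = N(0.23) = 0.5910
C = 350·0.7611 − 310·0.8992·0.5910 = 266.3850 − 164.7424 = 101.6426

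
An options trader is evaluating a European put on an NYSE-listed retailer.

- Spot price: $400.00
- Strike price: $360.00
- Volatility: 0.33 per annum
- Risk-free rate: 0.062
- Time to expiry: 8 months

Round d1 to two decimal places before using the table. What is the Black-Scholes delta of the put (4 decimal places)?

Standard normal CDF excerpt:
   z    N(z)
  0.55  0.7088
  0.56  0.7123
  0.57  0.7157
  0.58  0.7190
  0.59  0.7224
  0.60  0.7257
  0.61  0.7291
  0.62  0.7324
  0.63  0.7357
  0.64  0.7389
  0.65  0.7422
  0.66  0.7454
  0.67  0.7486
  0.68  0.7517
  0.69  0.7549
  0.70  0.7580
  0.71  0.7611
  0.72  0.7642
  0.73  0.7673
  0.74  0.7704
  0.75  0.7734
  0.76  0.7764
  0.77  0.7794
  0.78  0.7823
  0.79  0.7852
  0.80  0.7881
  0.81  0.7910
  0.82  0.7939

σ√T = 0.33·√0.6667 = 0.2694
d₁ = [ln(400/360) + (0.062 + 0.33²/2)·0.6667] / 0.2694 = [0.1054 + 0.0776] / 0.2694 = 0.6792 → 0.68
N(d₁) = N(0.68) = 0.7517
Δ_put = N(d₁) − 1 = 0.7517 − 1 = -0.2483

-0.2483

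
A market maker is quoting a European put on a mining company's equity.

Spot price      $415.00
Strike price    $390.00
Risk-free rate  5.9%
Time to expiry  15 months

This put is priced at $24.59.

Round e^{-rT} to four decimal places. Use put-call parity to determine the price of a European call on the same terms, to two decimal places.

$77.32

exp(−rT) = exp(−0.059·1.25) = 0.9289
Put-call parity: C − P = S − K·e^(−rT) = 415 − 390·0.9289 = 415 − 362.2710 = 52.7290
C = P + (C − P) = 24.59 + (52.7290) = 77.3190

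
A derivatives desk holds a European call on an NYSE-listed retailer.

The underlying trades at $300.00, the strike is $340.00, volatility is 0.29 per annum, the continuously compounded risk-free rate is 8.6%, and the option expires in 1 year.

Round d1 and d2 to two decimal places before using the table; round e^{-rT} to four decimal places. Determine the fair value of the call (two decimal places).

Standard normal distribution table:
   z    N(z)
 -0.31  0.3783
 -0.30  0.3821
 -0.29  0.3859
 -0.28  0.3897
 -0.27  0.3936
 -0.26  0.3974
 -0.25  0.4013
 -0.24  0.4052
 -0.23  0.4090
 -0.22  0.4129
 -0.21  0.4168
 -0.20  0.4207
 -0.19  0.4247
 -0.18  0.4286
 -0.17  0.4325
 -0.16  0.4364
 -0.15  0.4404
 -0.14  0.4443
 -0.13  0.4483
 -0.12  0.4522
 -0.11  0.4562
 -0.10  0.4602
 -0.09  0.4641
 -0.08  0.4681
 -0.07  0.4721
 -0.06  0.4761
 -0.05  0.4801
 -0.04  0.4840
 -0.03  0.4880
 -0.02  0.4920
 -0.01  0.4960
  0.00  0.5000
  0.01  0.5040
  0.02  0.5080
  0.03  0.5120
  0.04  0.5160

σ√T = 0.29·√1 = 0.2900
d₁ = [ln(300/340) + (0.086 + 0.29²/2)·1] / 0.2900 = [-0.1252 + 0.1280] / 0.2900 = 0.0100 → 0.01
d₂ = d₁ − σ√T = 0.0100 − 0.2900 = -0.2800 → -0.28
e^(−rT) = e^(−0.086·1) = 0.9176
C = 300·N(0.01) − 340·0.9176·N(-0.28) = 300·0.5040 − 340·0.9176·0.3897 = 151.2000 − 121.5802 = 29.6198

$29.62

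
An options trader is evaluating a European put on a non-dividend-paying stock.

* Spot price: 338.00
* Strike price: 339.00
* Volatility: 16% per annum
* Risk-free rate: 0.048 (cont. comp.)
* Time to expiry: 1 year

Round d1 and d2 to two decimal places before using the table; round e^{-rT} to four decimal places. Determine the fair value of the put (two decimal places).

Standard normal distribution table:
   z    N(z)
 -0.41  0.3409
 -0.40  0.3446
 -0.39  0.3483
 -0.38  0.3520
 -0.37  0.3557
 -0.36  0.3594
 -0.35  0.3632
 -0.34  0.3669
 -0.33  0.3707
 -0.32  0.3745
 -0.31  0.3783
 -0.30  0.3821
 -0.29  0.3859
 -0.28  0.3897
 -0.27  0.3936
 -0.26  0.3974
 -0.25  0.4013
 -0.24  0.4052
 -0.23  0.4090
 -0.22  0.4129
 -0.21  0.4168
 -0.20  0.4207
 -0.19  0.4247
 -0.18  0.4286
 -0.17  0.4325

14.45

σ√T = 0.16 × 1.0000 = 0.1600
ln(S/K) + (r + σ²/2)T = ln(338/339) + (0.048 + 0.16²/2)·1 = -0.0030 + 0.0608 = 0.0578
d₁ = 0.0578 / 0.1600 = 0.3615 which rounds to 0.36
d₂ = d₁ − σ√T = 0.3615 − 0.1600 = 0.2015 which rounds to 0.20
e^(−rT) = e^(−0.048·1) = 0.9531
P = 339·0.9531·N(-0.20) − 338·N(-0.36) = 339·0.9531·0.4207 − 338·0.3594 = 135.9285 − 121.4772 = 14.4513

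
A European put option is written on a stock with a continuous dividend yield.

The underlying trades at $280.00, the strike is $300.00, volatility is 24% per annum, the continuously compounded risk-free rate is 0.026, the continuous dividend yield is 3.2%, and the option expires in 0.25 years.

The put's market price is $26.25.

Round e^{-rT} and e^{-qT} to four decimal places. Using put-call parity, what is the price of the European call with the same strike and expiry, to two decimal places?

exp(−qT) = exp(−0.032·0.25) = 0.9920;  exp(−rT) = exp(−0.026·0.25) = 0.9935
Put-call parity: C − P = S·e^(−qT) − K·e^(−rT) = 280·0.9920 − 300·0.9935 = 277.7600 − 298.0500 = -20.2900
C = P + (C − P) = 26.25 + (-20.2900) = 5.9600

$5.96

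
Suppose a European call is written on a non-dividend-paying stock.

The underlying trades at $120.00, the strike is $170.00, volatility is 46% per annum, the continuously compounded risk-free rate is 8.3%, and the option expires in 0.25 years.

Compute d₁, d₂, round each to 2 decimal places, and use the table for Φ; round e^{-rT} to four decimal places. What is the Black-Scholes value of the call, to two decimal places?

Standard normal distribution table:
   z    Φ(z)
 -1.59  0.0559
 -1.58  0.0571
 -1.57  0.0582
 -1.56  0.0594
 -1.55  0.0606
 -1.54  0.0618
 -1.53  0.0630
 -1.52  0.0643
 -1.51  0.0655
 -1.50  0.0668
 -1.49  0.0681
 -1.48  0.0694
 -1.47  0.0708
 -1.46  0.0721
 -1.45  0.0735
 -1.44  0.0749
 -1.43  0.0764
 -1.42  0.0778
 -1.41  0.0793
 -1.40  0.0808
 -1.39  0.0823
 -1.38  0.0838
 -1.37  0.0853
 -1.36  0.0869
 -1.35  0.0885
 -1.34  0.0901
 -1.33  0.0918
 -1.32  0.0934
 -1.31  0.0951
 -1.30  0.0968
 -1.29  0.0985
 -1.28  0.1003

$1.12

T = 0.25;  σ√T = 0.2300
d₁ = [ln(120/170) + (0.083 + ½·0.46²)·0.25] / (σ√T) = (-0.3483 + 0.0472) / 0.2300 = -1.3092 → -1.31
d₂ = -1.3092 − 0.2300 = -1.5392 → -1.54
exp(−rT) = exp(−0.083·0.25) = 0.9795
N(d₁) = N(-1.31) = 0.0951;  N(d₂) = N(-1.54) = 0.0618
C = 120·0.0951 − 170·0.9795·0.0618 = 11.4120 − 10.2906 = 1.1214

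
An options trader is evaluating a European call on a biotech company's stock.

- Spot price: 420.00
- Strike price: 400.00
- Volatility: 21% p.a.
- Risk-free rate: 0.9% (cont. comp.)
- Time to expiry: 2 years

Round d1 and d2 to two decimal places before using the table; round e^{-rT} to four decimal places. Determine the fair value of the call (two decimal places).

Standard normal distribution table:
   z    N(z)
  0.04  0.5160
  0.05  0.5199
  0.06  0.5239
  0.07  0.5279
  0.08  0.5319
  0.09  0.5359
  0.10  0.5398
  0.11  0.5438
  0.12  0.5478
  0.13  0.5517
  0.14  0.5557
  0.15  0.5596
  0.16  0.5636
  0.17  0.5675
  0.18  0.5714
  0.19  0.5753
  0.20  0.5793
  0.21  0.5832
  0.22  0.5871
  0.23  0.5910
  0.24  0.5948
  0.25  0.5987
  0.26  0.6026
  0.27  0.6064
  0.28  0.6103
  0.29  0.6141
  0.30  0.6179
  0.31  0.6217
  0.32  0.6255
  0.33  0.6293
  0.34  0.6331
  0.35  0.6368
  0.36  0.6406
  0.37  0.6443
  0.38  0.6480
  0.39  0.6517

T = 2;  σ√T = 0.2970
ln(S/K) + (r + σ²/2)T = ln(420/400) + (0.009 + 0.21²/2)·2 = 0.0488 + 0.0621 = 0.1109
d₁ = 0.1109 / 0.2970 = 0.3734 ≈ 0.37
d₂ = d₁ − σ√T = 0.3734 − 0.2970 = 0.0764 ≈ 0.08
e^(−rT) = e^(−0.009·2) = 0.9822
C = 420·N(0.37) − 400·0.9822·N(0.08) = 420·0.6443 − 400·0.9822·0.5319 = 270.6060 − 208.9729 = 61.6331

61.63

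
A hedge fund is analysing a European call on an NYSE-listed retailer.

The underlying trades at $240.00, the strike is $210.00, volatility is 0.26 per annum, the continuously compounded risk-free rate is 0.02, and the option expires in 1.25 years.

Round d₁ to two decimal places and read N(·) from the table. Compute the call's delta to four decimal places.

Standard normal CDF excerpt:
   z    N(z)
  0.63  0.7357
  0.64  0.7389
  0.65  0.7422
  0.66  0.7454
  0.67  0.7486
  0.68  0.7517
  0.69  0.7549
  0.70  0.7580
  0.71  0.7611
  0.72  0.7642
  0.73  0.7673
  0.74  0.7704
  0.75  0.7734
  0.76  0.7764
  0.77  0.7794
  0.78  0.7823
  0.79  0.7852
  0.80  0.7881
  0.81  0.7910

0.7549

σ√T = 0.26·√1.25 = 0.2907
ln(S/K) + (r + σ²/2)T = ln(240/210) + (0.02 + 0.26²/2)·1.25 = 0.1335 + 0.0673 = 0.2008
d₁ = 0.2008 / 0.2907 = 0.6907 which rounds to 0.69
N(d₁) = N(0.69) = 0.7549
Δ_call = N(d₁) = 0.7549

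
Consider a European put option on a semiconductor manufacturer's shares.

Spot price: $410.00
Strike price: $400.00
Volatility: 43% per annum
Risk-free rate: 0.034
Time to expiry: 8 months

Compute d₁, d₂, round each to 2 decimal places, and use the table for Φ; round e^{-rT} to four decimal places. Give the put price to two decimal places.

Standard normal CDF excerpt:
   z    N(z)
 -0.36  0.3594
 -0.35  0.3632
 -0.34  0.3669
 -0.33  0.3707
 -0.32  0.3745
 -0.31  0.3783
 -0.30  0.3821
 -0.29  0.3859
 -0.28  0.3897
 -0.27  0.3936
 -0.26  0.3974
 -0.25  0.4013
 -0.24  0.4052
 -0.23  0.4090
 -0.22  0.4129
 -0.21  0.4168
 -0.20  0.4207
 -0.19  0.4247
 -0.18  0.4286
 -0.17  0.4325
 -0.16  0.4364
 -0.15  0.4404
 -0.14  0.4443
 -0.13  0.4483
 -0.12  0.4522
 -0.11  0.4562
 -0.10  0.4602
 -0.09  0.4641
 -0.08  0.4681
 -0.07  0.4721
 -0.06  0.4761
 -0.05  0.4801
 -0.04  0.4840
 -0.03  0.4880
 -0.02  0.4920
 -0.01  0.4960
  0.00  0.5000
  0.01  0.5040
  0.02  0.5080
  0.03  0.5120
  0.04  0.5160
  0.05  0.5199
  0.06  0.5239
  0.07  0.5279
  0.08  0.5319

$46.67

T = 0.6667;  σ√T = 0.3511
d₁ = [ln(410/400) + (0.034 + 0.43²/2)·0.6667] / 0.3511 = [0.0247 + 0.0843] / 0.3511 = 0.3104 → 0.31
d₂ = d₁ − σ√T = 0.3104 − 0.3511 = -0.0407 → -0.04
e^(−rT) = e^(−0.034·0.6667) = 0.9776
N(−d₂) = N(0.04) = 0.5160;  N(−d₁) = N(-0.31) = 0.3783
P = 400·0.9776·0.5160 − 410·0.3783 = 201.7766 − 155.1030 = 46.6736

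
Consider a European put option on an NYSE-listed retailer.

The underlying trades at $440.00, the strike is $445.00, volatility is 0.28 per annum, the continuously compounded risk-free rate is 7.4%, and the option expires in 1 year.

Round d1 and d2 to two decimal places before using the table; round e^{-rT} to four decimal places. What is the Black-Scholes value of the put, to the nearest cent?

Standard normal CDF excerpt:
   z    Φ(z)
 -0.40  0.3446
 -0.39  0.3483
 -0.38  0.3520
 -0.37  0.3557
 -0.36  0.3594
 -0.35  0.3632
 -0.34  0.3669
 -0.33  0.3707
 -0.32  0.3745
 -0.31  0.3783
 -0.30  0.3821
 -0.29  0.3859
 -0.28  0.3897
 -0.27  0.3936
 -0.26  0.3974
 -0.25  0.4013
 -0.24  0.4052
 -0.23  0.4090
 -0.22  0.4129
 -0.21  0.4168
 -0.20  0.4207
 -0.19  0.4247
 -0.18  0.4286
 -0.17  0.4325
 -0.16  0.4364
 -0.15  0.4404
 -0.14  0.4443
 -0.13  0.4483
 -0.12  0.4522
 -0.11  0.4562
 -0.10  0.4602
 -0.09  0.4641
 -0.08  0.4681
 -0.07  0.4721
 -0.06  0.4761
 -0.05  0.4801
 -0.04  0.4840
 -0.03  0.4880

T = 1;  σ√T = 0.2800
d₁ = [ln(440/445) + (0.074 + 0.28²/2)·1] / 0.2800 = [-0.0113 + 0.1132] / 0.2800 = 0.3639 → 0.36
d₂ = d₁ − σ√T = 0.3639 − 0.2800 = 0.0839 → 0.08
exp(−rT) = exp(−0.074·1) = 0.9287
P = 445·0.9287·N(-0.08) − 440·N(-0.36) = 445·0.9287·0.4681 − 440·0.3594 = 193.4524 − 158.1360 = 35.3164

$35.32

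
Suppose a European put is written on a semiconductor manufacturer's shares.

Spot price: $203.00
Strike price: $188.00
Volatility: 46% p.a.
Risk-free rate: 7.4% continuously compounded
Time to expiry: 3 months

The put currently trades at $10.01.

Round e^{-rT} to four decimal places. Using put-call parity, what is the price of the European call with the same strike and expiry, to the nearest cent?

exp(−rT) = exp(−0.074·0.25) = 0.9817
Put-call parity: C − P = S − K·e^(−rT) = 203 − 188·0.9817 = 203 − 184.5596 = 18.4404
C = P + (C − P) = 10.01 + (18.4404) = 28.4504

$28.45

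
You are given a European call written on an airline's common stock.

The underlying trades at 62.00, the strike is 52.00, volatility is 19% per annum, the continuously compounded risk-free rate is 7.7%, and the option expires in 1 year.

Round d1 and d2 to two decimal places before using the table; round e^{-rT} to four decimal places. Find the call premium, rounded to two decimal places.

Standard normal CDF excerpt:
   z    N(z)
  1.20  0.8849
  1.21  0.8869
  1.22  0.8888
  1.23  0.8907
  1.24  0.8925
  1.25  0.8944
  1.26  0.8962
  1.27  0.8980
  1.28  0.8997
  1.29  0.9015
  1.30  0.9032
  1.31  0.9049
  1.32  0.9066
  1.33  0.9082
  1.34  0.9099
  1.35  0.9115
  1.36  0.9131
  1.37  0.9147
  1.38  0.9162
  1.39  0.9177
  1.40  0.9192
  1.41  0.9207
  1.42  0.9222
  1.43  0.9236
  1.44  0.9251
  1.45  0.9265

14.29

T = 1;  σ√T = 0.1900
ln(S/K) + (r + σ²/2)T = ln(62/52) + (0.077 + 0.19²/2)·1 = 0.1759 + 0.0950 = 0.2709
d₁ = 0.2709 / 0.1900 = 1.4260 which rounds to 1.43
d₂ = d₁ − σ√T = 1.4260 − 0.1900 = 1.2360 which rounds to 1.24
e^(−rT) = e^(−0.077·1) = 0.9259
C = 62·N(1.43) − 52·0.9259·N(1.24) = 62·0.9236 − 52·0.9259·0.8925 = 57.2632 − 42.9710 = 14.2922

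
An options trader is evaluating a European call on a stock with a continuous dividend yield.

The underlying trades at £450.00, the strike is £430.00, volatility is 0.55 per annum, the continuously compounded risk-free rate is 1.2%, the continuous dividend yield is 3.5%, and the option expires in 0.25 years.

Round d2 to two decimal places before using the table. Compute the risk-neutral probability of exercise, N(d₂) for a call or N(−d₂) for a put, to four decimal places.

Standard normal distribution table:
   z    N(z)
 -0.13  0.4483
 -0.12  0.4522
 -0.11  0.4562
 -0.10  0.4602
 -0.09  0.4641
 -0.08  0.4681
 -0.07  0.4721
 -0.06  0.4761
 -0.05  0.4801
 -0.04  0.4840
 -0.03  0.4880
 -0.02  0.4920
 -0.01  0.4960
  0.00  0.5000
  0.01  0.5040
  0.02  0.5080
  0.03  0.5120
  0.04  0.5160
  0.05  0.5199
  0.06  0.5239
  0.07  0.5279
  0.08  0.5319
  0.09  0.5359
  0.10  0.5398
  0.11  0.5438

0.5040

T = 0.25;  σ√T = 0.2750
d₁ = [ln(450/430) + (0.012 − 0.035 + 0.55²/2)·0.25] / 0.2750 = [0.0455 + 0.0321] / 0.2750 = 0.2819 which rounds to 0.28
d₂ = d₁ − σ√T = 0.2819 − 0.2750 = 0.0069 which rounds to 0.01
Risk-neutral Pr[S_T > K] = N(d₂) = N(0.01) = 0.5040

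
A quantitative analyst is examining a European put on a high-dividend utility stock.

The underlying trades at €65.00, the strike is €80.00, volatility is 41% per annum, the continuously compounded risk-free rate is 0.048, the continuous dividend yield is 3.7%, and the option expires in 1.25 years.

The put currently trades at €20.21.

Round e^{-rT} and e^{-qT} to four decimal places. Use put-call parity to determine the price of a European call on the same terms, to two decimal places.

€6.93

e^(−qT) = e^(−0.037·1.25) = 0.9548;  e^(−rT) = e^(−0.048·1.25) = 0.9418
Put-call parity: C − P = S·e^(−qT) − K·e^(−rT) = 65·0.9548 − 80·0.9418 = 62.0620 − 75.3440 = -13.2820
C = P + (C − P) = 20.21 + (-13.2820) = 6.9280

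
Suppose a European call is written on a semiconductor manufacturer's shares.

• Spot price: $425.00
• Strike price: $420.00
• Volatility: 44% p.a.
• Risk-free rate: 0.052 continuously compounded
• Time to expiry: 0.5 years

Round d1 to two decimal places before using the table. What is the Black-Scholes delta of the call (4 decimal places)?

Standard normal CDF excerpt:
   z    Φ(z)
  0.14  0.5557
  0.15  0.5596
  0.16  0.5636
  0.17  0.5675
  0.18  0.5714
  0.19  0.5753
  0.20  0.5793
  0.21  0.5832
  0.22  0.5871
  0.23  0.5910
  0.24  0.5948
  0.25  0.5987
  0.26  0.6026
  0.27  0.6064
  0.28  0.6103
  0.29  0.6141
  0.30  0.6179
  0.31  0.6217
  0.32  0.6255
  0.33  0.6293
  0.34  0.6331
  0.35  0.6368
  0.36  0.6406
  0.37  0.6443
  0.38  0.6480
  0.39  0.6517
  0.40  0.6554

0.6103

T = 0.5;  σ√T = 0.3111
d₁ = [ln(425/420) + (0.052 + ½·0.44²)·0.5] / (σ√T) = (0.0118 + 0.0744) / 0.3111 = 0.2772 ≈ 0.28
N(d₁) = N(0.28) = 0.6103
Δ_call = N(d₁) = 0.6103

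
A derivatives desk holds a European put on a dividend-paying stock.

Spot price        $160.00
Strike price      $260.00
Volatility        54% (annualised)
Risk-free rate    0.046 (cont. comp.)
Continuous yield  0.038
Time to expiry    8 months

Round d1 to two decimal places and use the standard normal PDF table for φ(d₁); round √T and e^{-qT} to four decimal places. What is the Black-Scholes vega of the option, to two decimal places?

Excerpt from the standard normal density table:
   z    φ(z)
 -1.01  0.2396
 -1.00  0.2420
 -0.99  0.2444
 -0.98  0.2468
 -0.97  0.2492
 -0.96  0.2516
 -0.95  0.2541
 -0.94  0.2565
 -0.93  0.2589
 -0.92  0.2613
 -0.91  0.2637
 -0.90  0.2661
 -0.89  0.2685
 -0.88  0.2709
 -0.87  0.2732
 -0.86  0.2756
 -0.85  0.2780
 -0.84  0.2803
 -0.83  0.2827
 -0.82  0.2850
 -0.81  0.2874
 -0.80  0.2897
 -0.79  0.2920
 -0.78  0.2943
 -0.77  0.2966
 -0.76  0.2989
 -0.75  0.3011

T = 0.6667;  σ√T = 0.4409
d₁ = [ln(160/260) + (0.046 − 0.038 + ½·0.54²)·0.6667] / (σ√T) = (-0.4855 + 0.1025) / 0.4409 = -0.8686 which rounds to -0.87
√T = √0.6667 = 0.8165
φ(d₁) = φ(-0.87) = 0.2732
e^(−qT) = e^(−0.038·0.6667) = 0.9750
vega = S·e^(−qT)·φ(d₁)·√T = 160·0.9750·0.2732·0.8165 = 34.7986
(The call has the same vega.)

34.80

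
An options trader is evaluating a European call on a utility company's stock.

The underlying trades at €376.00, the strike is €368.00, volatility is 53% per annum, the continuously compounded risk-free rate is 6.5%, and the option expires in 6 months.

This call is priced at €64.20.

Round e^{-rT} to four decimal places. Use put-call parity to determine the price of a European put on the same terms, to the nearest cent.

exp(−rT) = exp(−0.065·0.5) = 0.9680
Put-call parity: C − P = S − K·e^(−rT) = 376 − 368·0.9680 = 376 − 356.2240 = 19.7760
P = C − (C − P) = 64.20 − (19.7760) = 44.4240

€44.42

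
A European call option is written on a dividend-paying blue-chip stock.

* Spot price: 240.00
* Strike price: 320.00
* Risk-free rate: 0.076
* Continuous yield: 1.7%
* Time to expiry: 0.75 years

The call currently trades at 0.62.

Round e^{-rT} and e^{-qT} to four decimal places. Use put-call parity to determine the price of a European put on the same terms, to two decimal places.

65.94

exp(−qT) = exp(−0.017·0.75) = 0.9873;  exp(−rT) = exp(−0.076·0.75) = 0.9446
Put-call parity: C − P = S·e^(−qT) − K·e^(−rT) = 240·0.9873 − 320·0.9446 = 236.9520 − 302.2720 = -65.3200
P = C − (C − P) = 0.62 − (-65.3200) = 65.9400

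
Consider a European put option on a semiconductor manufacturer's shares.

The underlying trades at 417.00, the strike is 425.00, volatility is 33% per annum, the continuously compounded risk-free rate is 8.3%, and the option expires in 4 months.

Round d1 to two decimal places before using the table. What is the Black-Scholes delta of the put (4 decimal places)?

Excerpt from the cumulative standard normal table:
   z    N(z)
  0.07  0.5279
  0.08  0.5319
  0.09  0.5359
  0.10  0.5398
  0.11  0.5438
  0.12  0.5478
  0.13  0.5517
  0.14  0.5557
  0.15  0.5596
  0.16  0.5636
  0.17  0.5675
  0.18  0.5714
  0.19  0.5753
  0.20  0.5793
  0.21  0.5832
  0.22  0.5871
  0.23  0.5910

σ√T = 0.33·√0.3333 = 0.1905
d₁ = [ln(417/425) + (0.083 + 0.33²/2)·0.3333] / 0.1905 = [-0.0190 + 0.0458] / 0.1905 = 0.1407 → 0.14
N(d₁) = N(0.14) = 0.5557
Δ_put = N(d₁) − 1 = 0.5557 − 1 = -0.4443

-0.4443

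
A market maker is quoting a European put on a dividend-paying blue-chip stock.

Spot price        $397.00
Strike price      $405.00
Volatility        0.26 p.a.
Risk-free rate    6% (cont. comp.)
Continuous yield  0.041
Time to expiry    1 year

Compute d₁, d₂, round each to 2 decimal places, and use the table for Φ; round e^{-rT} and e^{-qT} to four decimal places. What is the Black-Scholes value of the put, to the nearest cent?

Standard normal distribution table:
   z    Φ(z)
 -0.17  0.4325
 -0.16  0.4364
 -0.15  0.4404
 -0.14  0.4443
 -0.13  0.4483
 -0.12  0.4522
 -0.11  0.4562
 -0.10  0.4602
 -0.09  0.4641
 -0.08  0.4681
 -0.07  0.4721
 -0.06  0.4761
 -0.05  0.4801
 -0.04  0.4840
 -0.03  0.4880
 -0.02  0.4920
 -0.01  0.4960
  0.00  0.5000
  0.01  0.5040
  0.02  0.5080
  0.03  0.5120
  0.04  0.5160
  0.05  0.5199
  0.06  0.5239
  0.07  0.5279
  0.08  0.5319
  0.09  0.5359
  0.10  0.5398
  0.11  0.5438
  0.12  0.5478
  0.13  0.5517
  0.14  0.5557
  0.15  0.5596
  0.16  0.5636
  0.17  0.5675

σ√T = 0.26 × 1.0000 = 0.2600
ln(S/K) + (r − q + σ²/2)T = ln(397/405) + (0.06 − 0.041 + 0.26²/2)·1 = -0.0200 + 0.0528 = 0.0328
d₁ = 0.0328 / 0.2600 = 0.1263 ≈ 0.13
d₂ = d₁ − σ√T = 0.1263 − 0.2600 = -0.1337 ≈ -0.13
e^(−qT) = e^(−0.041·1) = 0.9598;  e^(−rT) = e^(−0.06·1) = 0.9418
P = 405·0.9418·N(0.13) − 397·0.9598·N(-0.13) = 405·0.9418·0.5517 − 397·0.9598·0.4483 = 210.4344 − 170.8205 = 39.6139

$39.61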